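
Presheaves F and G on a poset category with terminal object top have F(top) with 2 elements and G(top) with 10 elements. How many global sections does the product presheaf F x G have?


Global sections of a presheaf on a poset with terminal top satisfy
Gamma(H) ~ H(top). Presheaves admit pointwise products, so
(F x G)(top) = F(top) x G(top) (Cartesian product).
|Gamma(F x G)| = |F(top)| * |G(top)| = 2 * 10 = 20.

20


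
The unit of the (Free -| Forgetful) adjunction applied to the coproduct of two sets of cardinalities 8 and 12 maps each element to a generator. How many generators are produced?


The unit eta_X: X -> U(F(X)) of the Free-Forgetful adjunction
maps each element of X to a generator of F(X). For X = S + T (disjoint
union in Set), |S + T| = |S| + |T|.
Total mappings = 8 + 12 = 20.

20


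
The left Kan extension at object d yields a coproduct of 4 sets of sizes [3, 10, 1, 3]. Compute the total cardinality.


Pointwise, the left Kan extension (Lan_F H)(d) is the colimit, indexed
by the comma category (F downarrow d), of H composed with the
projection (F downarrow d) -> C. Here that colimit is given
as a coproduct (disjoint union) of sets, so its cardinality is the
sum of the sizes of the summands.
Coproduct of sets with sizes: 3 + 10 + 1 + 3
= 17

17


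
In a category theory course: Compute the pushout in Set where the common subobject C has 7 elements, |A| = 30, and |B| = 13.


The pushout A +_C B identifies the images of C in A and B.
|A +_C B| = |A| + |B| - |C| (for injections).
= 30 + 13 - 7 = 36

36


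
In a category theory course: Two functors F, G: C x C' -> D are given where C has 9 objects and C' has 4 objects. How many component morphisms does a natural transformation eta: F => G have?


A natural transformation eta: F => G assigns one component morphism per
object of the domain category.
The domain is the product category C x C', so
|Ob(C x C')| = |Ob(C)| * |Ob(C')| = 9 * 4 = 36.
Therefore eta has 36 component morphisms.

36


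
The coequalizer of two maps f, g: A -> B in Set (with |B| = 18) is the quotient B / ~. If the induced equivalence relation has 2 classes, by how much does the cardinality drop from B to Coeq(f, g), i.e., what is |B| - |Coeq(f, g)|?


The coequalizer Coeq(f, g) = B / ~ has one element per equivalence class.
|B| = 18, |Coeq(f, g)| = 2.
|B| - |Coeq(f, g)| = 18 - 2 = 16.

16


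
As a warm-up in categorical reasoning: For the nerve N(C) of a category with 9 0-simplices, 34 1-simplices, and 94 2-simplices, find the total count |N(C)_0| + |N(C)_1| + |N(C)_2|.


The 2-skeleton of the nerve N(C) consists of simplices in dimensions 0, 1, 2:
  |N(C)_0| = 9 (objects)
  |N(C)_1| = 34 (morphisms)
  |N(C)_2| = 94 (composable pairs)
Total = 9 + 34 + 94 = 137

137


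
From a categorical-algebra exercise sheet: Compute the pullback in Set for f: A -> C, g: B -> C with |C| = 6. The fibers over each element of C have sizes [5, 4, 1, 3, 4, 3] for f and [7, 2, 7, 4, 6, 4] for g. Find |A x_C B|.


The pullback A x_C B consists of pairs (a, b) with f(a) = g(b).
For each element c in C, the fiber product has |f^-1(c)| * |g^-1(c)| elements.
Summing over C: 5 * 7 + 4 * 2 + 1 * 7 + 3 * 4 + 4 * 6 + 3 * 4
= 35 + 8 + 7 + 12 + 24 + 12 = 98

98


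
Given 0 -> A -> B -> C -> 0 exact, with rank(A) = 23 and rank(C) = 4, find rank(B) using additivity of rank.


For a short exact sequence 0 -> A -> B -> C -> 0,
rank is additive: rank(B) = rank(A) + rank(C).
rank(B) = 23 + 4 = 27

27


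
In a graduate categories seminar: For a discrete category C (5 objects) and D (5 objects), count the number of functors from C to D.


A functor from a discrete category C to D is determined by
where each object maps. Each of the 5 objects of C can map
to any of the 5 objects of D independently.
Number of functors = 5^5 = 3125

3125


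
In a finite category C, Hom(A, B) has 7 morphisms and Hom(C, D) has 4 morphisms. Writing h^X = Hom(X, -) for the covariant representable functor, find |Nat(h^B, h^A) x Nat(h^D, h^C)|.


By the Yoneda lemma, Nat(h^B, h^A) is isomorphic to Hom(A, B),
so |Nat(h^B, h^A)| = |Hom(A, B)| and |Nat(h^D, h^C)| = |Hom(C, D)|.
|Hom(A, B)| = 7, |Hom(C, D)| = 4.
|Nat(h^B, h^A) x Nat(h^D, h^C)| = 7 * 4 = 28

28


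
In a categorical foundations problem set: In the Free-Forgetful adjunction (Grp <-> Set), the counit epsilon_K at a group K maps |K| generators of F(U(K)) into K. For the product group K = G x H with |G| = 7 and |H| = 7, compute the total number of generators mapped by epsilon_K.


The counit epsilon_K: F(U(K)) -> K of the Free-Forgetful adjunction
maps |K| generators of F(U(K)) into K. For K = G x H (the product group),
|G x H| = |G| * |H|.
Total generators mapped = 7 * 7 = 49.

49


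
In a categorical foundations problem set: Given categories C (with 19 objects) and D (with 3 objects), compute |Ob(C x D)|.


The product category C x D has objects that are pairs (c, d).
Number of pairs = |Ob(C)| * |Ob(D)| = 19 * 3 = 57

57


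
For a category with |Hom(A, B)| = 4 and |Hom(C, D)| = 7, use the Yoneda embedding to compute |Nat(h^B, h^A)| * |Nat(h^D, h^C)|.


By the Yoneda lemma, Nat(h^B, h^A) is isomorphic to Hom(A, B),
so |Nat(h^B, h^A)| = |Hom(A, B)| and |Nat(h^D, h^C)| = |Hom(C, D)|.
|Hom(A, B)| = 4, |Hom(C, D)| = 7.
|Nat(h^B, h^A) x Nat(h^D, h^C)| = 4 * 7 = 28

28


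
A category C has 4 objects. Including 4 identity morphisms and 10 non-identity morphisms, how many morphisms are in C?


Each object has an identity morphism, giving 4 identities.
Adding the 10 non-identity morphisms:
Total = 4 + 10 = 14

14


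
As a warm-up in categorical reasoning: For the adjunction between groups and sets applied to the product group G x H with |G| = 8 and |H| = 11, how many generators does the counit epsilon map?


The counit epsilon_K: F(U(K)) -> K of the Free-Forgetful adjunction
maps |K| generators of F(U(K)) into K. For K = G x H (the product group),
|G x H| = |G| * |H|.
Total generators mapped = 8 * 11 = 88.

88


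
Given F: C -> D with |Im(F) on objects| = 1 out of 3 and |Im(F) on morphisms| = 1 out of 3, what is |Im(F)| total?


The image of F consists of distinct objects and distinct morphisms.
|Im(F)| on objects = 1
|Im(F)| on morphisms = 1
Total image cardinality = 1 + 1 = 2

2


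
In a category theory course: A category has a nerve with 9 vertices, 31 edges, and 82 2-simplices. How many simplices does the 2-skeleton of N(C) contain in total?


The 2-skeleton of the nerve N(C) consists of simplices in dimensions 0, 1, 2:
  |N(C)_0| = 9 (objects)
  |N(C)_1| = 31 (morphisms)
  |N(C)_2| = 82 (composable pairs)
Total = 9 + 31 + 82 = 122

122


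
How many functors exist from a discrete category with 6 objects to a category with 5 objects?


A functor from a discrete category C to D is determined by
where each object maps. Each of the 6 objects of C can map
to any of the 5 objects of D independently.
Number of functors = 5^6 = 15625

15625


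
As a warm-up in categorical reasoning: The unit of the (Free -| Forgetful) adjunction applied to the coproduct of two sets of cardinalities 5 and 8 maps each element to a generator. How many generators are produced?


The unit eta_X: X -> U(F(X)) of the Free-Forgetful adjunction
maps each element of X to a generator of F(X). For X = S + T (disjoint
union in Set), |S + T| = |S| + |T|.
Total mappings = 5 + 8 = 13.

13


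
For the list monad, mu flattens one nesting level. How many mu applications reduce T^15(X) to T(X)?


Each application of mu: T^2 -> T removes one layer of nesting.
Starting at depth 15 (i.e., T^15(X)), we need to reach T(X).
Number of mu applications = 15 - 1 = 14

14


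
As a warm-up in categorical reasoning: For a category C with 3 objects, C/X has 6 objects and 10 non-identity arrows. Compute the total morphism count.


In the slice category C/X, objects are morphisms to X.
Identity morphisms: 6 (one per object of C/X).
Non-identity morphisms: 10.
Total = 6 + 10 = 16

16


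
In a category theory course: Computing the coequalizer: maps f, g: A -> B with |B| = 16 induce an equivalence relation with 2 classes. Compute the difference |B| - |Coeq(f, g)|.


The coequalizer Coeq(f, g) = B / ~ has one element per equivalence class.
|B| = 16, |Coeq(f, g)| = 2.
|B| - |Coeq(f, g)| = 16 - 2 = 14.

14


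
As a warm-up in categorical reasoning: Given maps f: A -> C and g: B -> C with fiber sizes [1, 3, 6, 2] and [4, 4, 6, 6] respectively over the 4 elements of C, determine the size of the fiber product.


The pullback A x_C B consists of pairs (a, b) with f(a) = g(b).
For each element c in C, the fiber product has |f^-1(c)| * |g^-1(c)| elements.
Summing over C: 1 * 4 + 3 * 4 + 6 * 6 + 2 * 6
= 4 + 12 + 36 + 12 = 64

64


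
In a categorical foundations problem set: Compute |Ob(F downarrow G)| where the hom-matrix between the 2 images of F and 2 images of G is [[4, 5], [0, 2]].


Objects of (F downarrow G) are triples (a, b, h: F(a)->G(b)).
The count equals the sum of all entries in the hom-matrix.
sum(row 0) = 9
sum(row 1) = 2
Grand total = 11

11


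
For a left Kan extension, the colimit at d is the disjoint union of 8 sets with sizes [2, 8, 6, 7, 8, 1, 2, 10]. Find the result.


Pointwise, the left Kan extension (Lan_F H)(d) is the colimit, indexed
by the comma category (F downarrow d), of H composed with the
projection (F downarrow d) -> C. Here that colimit is given
as a coproduct (disjoint union) of sets, so its cardinality is the
sum of the sizes of the summands.
Coproduct of sets with sizes: 2 + 8 + 6 + 7 + 8 + 1 + 2 + 10
= 44

44


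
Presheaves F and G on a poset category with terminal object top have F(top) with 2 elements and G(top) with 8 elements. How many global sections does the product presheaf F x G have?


Global sections of a presheaf on a poset with terminal top satisfy
Gamma(H) ~ H(top). Presheaves admit pointwise products, so
(F x G)(top) = F(top) x G(top) (Cartesian product).
|Gamma(F x G)| = |F(top)| * |G(top)| = 2 * 8 = 16.

16


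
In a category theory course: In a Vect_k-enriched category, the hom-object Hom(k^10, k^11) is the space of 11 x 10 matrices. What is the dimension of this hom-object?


In Vect-enriched categories, Hom(k^n, k^m) is the space of m x n matrices.
dim(Hom(k^10, k^11)) = 11 * 10 = 110

110


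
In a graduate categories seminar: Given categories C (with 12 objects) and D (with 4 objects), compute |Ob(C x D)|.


The product category C x D has objects that are pairs (c, d).
Number of pairs = |Ob(C)| * |Ob(D)| = 12 * 4 = 48

48


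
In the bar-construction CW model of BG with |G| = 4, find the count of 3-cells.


In the bar-construction CW model of BG, the n-cells are indexed by
n-tuples [g_1|...|g_n] of non-identity elements of G (degenerate
simplices with some g_i = e do not contribute cells), so there are
(|G| - 1)^n n-cells.
For dim = 3 with |G| = 4:
cells = (4 - 1)^3 = 3^3 = 27

27


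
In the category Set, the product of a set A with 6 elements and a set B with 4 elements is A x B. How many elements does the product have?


In Set, the product A x B is the Cartesian product.
By the universal property, |A x B| = |A| * |B|.
|A x B| = 6 * 4 = 24

24


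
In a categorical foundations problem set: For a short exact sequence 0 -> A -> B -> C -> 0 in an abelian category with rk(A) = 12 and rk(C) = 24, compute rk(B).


For a short exact sequence 0 -> A -> B -> C -> 0,
rank is additive: rank(B) = rank(A) + rank(C).
rank(B) = 12 + 24 = 36

36


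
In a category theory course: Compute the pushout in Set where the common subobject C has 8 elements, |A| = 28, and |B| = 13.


The pushout A +_C B identifies the images of C in A and B.
|A +_C B| = |A| + |B| - |C| (for injections).
= 28 + 13 - 8 = 33

33


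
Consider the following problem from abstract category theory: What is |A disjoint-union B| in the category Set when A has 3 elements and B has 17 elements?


In Set, the coproduct A + B is the disjoint union.
|A + B| = |A| + |B| = 3 + 17 = 20

20


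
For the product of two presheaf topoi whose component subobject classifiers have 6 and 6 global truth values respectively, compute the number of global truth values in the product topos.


In a product of presheaf topoi E_1 x E_2, the subobject classifier
is Omega = Omega_1 x Omega_2 (componentwise), so
|Omega(top)| = |Omega_1(top_1)| * |Omega_2(top_2)|.
= 6 * 6 = 36.

36


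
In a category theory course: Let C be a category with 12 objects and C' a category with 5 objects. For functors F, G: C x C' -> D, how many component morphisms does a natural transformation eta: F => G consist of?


A natural transformation eta: F => G assigns one component morphism per
object of the domain category.
The domain is the product category C x C', so
|Ob(C x C')| = |Ob(C)| * |Ob(C')| = 12 * 5 = 60.
Therefore eta has 60 component morphisms.

60


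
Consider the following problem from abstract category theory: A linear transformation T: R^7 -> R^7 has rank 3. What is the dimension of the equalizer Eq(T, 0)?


The equalizer of f and the zero map is ker(f).
By the rank-nullity theorem: dim(ker(f)) = dim(domain) - rank(f).
dim(ker(f)) = 7 - 3 = 4

4


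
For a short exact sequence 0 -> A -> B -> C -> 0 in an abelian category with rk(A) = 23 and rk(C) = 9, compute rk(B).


For a short exact sequence 0 -> A -> B -> C -> 0,
rank is additive: rank(B) = rank(A) + rank(C).
rank(B) = 23 + 9 = 32

32


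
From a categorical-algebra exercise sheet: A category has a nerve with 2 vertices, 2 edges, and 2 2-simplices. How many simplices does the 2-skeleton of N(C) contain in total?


The 2-skeleton of the nerve N(C) consists of simplices in dimensions 0, 1, 2:
  |N(C)_0| = 2 (objects)
  |N(C)_1| = 2 (morphisms)
  |N(C)_2| = 2 (composable pairs)
Total = 2 + 2 + 2 = 6

6


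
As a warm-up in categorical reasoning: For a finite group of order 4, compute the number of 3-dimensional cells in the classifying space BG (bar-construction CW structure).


In the bar-construction CW model of BG, the n-cells are indexed by
n-tuples [g_1|...|g_n] of non-identity elements of G (degenerate
simplices with some g_i = e do not contribute cells), so there are
(|G| - 1)^n n-cells.
For dim = 3 with |G| = 4:
cells = (4 - 1)^3 = 3^3 = 27

27


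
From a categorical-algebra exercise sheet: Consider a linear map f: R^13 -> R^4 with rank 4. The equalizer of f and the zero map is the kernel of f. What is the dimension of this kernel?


The equalizer of f and the zero map is ker(f).
By the rank-nullity theorem: dim(ker(f)) = dim(domain) - rank(f).
dim(ker(f)) = 13 - 4 = 9

9


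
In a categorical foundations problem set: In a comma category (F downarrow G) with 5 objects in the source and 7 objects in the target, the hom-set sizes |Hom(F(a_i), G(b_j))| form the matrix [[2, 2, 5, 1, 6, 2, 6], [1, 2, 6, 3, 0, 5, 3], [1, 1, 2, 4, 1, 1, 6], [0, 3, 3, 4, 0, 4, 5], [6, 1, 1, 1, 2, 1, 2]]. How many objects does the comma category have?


Objects of (F downarrow G) are triples (a, b, h: F(a)->G(b)).
The count equals the sum of all entries in the hom-matrix.
sum(row 0) = 24
sum(row 1) = 20
sum(row 2) = 16
sum(row 3) = 19
sum(row 4) = 14
Grand total = 93

93


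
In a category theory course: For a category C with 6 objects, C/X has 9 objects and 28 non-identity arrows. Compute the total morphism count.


In the slice category C/X, objects are morphisms to X.
Identity morphisms: 9 (one per object of C/X).
Non-identity morphisms: 28.
Total = 9 + 28 = 37

37


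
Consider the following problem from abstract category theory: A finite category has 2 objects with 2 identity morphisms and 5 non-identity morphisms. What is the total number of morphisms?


Each object has an identity morphism, giving 2 identities.
Adding the 5 non-identity morphisms:
Total = 2 + 5 = 7

7


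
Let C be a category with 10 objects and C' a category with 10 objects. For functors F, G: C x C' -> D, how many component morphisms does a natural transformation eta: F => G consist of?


A natural transformation eta: F => G assigns one component morphism per
object of the domain category.
The domain is the product category C x C', so
|Ob(C x C')| = |Ob(C)| * |Ob(C')| = 10 * 10 = 100.
Therefore eta has 100 component morphisms.

100


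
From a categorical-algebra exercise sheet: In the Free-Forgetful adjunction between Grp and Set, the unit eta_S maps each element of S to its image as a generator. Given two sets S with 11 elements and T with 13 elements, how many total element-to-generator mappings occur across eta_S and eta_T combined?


The unit eta_X: X -> U(F(X)) of the Free-Forgetful adjunction
maps each element of X to a generator of F(X). For X = S + T (disjoint
union in Set), |S + T| = |S| + |T|.
Total mappings = 11 + 13 = 24.

24


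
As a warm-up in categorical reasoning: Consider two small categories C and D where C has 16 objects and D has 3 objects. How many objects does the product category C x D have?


The product category C x D has objects that are pairs (c, d).
Number of pairs = |Ob(C)| * |Ob(D)| = 16 * 3 = 48

48


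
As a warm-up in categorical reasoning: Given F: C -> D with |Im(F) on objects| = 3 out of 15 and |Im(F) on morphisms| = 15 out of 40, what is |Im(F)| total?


The image of F consists of distinct objects and distinct morphisms.
|Im(F)| on objects = 3
|Im(F)| on morphisms = 15
Total image cardinality = 3 + 15 = 18

18


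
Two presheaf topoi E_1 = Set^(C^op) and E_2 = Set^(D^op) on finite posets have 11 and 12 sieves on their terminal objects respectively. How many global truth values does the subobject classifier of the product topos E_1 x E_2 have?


In a product of presheaf topoi E_1 x E_2, the subobject classifier
is Omega = Omega_1 x Omega_2 (componentwise), so
|Omega(top)| = |Omega_1(top_1)| * |Omega_2(top_2)|.
= 11 * 12 = 132.

132


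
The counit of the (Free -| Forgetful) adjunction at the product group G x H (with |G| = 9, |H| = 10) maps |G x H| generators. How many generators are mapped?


The counit epsilon_K: F(U(K)) -> K of the Free-Forgetful adjunction
maps |K| generators of F(U(K)) into K. For K = G x H (the product group),
|G x H| = |G| * |H|.
Total generators mapped = 9 * 10 = 90.

90


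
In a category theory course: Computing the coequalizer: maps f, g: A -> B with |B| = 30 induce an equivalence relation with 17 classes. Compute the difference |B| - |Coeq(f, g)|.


The coequalizer Coeq(f, g) = B / ~ has one element per equivalence class.
|B| = 30, |Coeq(f, g)| = 17.
|B| - |Coeq(f, g)| = 30 - 17 = 13.

13


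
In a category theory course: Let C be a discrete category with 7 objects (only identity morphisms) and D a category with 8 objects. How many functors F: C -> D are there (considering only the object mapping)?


A functor from a discrete category C to D is determined by
where each object maps. Each of the 7 objects of C can map
to any of the 8 objects of D independently.
Number of functors = 8^7 = 2097152

2097152


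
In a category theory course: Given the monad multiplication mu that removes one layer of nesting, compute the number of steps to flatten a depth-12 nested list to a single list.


Each application of mu: T^2 -> T removes one layer of nesting.
Starting at depth 12 (i.e., T^12(X)), we need to reach T(X).
Number of mu applications = 12 - 1 = 11

11


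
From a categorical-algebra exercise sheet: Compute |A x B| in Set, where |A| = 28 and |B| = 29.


In Set, the product A x B is the Cartesian product.
By the universal property, |A x B| = |A| * |B|.
|A x B| = 28 * 29 = 812

812


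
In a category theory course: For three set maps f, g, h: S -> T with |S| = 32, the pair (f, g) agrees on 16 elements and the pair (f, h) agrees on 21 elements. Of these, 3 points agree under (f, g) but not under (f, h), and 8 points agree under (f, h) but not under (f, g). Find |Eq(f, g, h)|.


Eq(f, g, h) is the triple-agreement set: points in S where all three
maps take the same value. Using inclusion-exclusion on the pairwise data:
Pair (f, g) agrees on 16 points; pair (f, h) on 21 points.
Points agreeing under (f, g) but not (f, h) = 3; under (f, h) but not (f, g) = 8.
Triple-agreement = agreement-in-(f, g) minus points that agree under (f, g) but not (f, h):
|Eq(f, g, h)| = 16 - 3 = 13
(cross-check via (f, h): 21 - 8 = 13.)

13


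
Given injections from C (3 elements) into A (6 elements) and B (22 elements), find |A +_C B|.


The pushout A +_C B identifies the images of C in A and B.
|A +_C B| = |A| + |B| - |C| (for injections).
= 6 + 22 - 3 = 25

25


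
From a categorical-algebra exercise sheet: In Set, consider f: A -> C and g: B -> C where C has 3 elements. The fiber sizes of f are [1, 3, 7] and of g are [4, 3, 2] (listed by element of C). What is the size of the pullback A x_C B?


The pullback A x_C B consists of pairs (a, b) with f(a) = g(b).
For each element c in C, the fiber product has |f^-1(c)| * |g^-1(c)| elements.
Summing over C: 1 * 4 + 3 * 3 + 7 * 2
= 4 + 9 + 14 = 27

27


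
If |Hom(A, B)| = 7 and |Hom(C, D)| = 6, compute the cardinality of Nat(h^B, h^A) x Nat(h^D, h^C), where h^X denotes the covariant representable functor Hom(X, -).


By the Yoneda lemma, Nat(h^B, h^A) is isomorphic to Hom(A, B),
so |Nat(h^B, h^A)| = |Hom(A, B)| and |Nat(h^D, h^C)| = |Hom(C, D)|.
|Hom(A, B)| = 7, |Hom(C, D)| = 6.
|Nat(h^B, h^A) x Nat(h^D, h^C)| = 7 * 6 = 42

42


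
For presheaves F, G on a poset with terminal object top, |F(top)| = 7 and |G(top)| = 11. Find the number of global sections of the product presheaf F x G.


Global sections of a presheaf on a poset with terminal top satisfy
Gamma(H) ~ H(top). Presheaves admit pointwise products, so
(F x G)(top) = F(top) x G(top) (Cartesian product).
|Gamma(F x G)| = |F(top)| * |G(top)| = 7 * 11 = 77.

77


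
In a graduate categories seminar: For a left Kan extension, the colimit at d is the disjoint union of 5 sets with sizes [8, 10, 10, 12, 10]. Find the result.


Pointwise, the left Kan extension (Lan_F H)(d) is the colimit, indexed
by the comma category (F downarrow d), of H composed with the
projection (F downarrow d) -> C. Here that colimit is given
as a coproduct (disjoint union) of sets, so its cardinality is the
sum of the sizes of the summands.
Coproduct of sets with sizes: 8 + 10 + 10 + 12 + 10
= 50

50


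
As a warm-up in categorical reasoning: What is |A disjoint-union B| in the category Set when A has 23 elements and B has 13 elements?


In Set, the coproduct A + B is the disjoint union.
|A + B| = |A| + |B| = 23 + 13 = 36

36


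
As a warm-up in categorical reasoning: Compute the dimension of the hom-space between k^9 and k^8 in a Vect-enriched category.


In Vect-enriched categories, Hom(k^n, k^m) is the space of m x n matrices.
dim(Hom(k^9, k^8)) = 8 * 9 = 72

72


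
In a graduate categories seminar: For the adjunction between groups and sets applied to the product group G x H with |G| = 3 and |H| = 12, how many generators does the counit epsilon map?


The counit epsilon_K: F(U(K)) -> K of the Free-Forgetful adjunction
maps |K| generators of F(U(K)) into K. For K = G x H (the product group),
|G x H| = |G| * |H|.
Total generators mapped = 3 * 12 = 36.

36


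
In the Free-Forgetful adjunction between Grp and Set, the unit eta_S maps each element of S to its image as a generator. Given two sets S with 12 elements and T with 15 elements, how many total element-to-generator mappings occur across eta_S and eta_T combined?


The unit eta_X: X -> U(F(X)) of the Free-Forgetful adjunction
maps each element of X to a generator of F(X). For X = S + T (disjoint
union in Set), |S + T| = |S| + |T|.
Total mappings = 12 + 15 = 27.

27


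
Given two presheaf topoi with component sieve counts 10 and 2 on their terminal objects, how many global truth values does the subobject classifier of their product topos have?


In a product of presheaf topoi E_1 x E_2, the subobject classifier
is Omega = Omega_1 x Omega_2 (componentwise), so
|Omega(top)| = |Omega_1(top_1)| * |Omega_2(top_2)|.
= 10 * 2 = 20.

20


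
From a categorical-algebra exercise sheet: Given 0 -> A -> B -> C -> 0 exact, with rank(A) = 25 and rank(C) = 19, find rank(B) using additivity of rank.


For a short exact sequence 0 -> A -> B -> C -> 0,
rank is additive: rank(B) = rank(A) + rank(C).
rank(B) = 25 + 19 = 44

44


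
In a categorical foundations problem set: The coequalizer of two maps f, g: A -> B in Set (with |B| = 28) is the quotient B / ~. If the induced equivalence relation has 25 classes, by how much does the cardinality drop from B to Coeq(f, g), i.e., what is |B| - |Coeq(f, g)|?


The coequalizer Coeq(f, g) = B / ~ has one element per equivalence class.
|B| = 28, |Coeq(f, g)| = 25.
|B| - |Coeq(f, g)| = 28 - 25 = 3.

3


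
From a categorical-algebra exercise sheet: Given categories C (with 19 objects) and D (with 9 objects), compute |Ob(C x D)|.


The product category C x D has objects that are pairs (c, d).
Number of pairs = |Ob(C)| * |Ob(D)| = 19 * 9 = 171

171


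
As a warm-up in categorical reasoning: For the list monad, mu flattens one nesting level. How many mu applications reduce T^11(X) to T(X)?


Each application of mu: T^2 -> T removes one layer of nesting.
Starting at depth 11 (i.e., T^11(X)), we need to reach T(X).
Number of mu applications = 11 - 1 = 10

10


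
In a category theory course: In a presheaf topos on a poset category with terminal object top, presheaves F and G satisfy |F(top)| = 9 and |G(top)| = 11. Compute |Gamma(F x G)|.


Global sections of a presheaf on a poset with terminal top satisfy
Gamma(H) ~ H(top). Presheaves admit pointwise products, so
(F x G)(top) = F(top) x G(top) (Cartesian product).
|Gamma(F x G)| = |F(top)| * |G(top)| = 9 * 11 = 99.

99


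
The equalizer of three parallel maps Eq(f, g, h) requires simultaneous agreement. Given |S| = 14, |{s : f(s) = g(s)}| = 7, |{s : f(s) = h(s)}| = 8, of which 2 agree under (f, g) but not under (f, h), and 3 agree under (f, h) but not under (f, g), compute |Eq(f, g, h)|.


Eq(f, g, h) is the triple-agreement set: points in S where all three
maps take the same value. Using inclusion-exclusion on the pairwise data:
Pair (f, g) agrees on 7 points; pair (f, h) on 8 points.
Points agreeing under (f, g) but not (f, h) = 2; under (f, h) but not (f, g) = 3.
Triple-agreement = agreement-in-(f, g) minus points that agree under (f, g) but not (f, h):
|Eq(f, g, h)| = 7 - 2 = 5
(cross-check via (f, h): 8 - 3 = 5.)

5


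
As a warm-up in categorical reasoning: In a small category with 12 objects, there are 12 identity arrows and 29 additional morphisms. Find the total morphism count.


Each object has an identity morphism, giving 12 identities.
Adding the 29 non-identity morphisms:
Total = 12 + 29 = 41

41


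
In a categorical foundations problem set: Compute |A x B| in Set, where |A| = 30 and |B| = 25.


In Set, the product A x B is the Cartesian product.
By the universal property, |A x B| = |A| * |B|.
|A x B| = 30 * 25 = 750

750


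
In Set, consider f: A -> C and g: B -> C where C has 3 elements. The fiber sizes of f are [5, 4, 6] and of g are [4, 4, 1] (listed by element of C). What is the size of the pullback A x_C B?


The pullback A x_C B consists of pairs (a, b) with f(a) = g(b).
For each element c in C, the fiber product has |f^-1(c)| * |g^-1(c)| elements.
Summing over C: 5 * 4 + 4 * 4 + 6 * 1
= 20 + 16 + 6 = 42

42


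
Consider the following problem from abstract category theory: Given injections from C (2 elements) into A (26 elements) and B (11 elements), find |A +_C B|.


The pushout A +_C B identifies the images of C in A and B.
|A +_C B| = |A| + |B| - |C| (for injections).
= 26 + 11 - 2 = 35

35


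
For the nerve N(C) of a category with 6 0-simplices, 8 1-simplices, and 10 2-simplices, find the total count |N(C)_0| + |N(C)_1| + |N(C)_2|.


The 2-skeleton of the nerve N(C) consists of simplices in dimensions 0, 1, 2:
  |N(C)_0| = 6 (objects)
  |N(C)_1| = 8 (morphisms)
  |N(C)_2| = 10 (composable pairs)
Total = 6 + 8 + 10 = 24

24


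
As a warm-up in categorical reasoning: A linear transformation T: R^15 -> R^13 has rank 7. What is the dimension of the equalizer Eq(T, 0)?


The equalizer of f and the zero map is ker(f).
By the rank-nullity theorem: dim(ker(f)) = dim(domain) - rank(f).
dim(ker(f)) = 15 - 7 = 8

8


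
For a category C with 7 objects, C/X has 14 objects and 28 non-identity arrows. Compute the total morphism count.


In the slice category C/X, objects are morphisms to X.
Identity morphisms: 14 (one per object of C/X).
Non-identity morphisms: 28.
Total = 14 + 28 = 42

42


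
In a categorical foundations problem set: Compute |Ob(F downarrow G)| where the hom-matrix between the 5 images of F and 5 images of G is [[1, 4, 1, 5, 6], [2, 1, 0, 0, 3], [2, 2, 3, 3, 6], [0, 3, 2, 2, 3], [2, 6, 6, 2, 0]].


Objects of (F downarrow G) are triples (a, b, h: F(a)->G(b)).
The count equals the sum of all entries in the hom-matrix.
sum(row 0) = 17
sum(row 1) = 6
sum(row 2) = 16
sum(row 3) = 10
sum(row 4) = 16
Grand total = 65

65


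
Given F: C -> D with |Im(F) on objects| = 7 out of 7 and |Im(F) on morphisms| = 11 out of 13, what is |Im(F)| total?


The image of F consists of distinct objects and distinct morphisms.
|Im(F)| on objects = 7
|Im(F)| on morphisms = 11
Total image cardinality = 7 + 11 = 18

18


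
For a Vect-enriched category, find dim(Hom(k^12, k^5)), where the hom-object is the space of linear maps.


In Vect-enriched categories, Hom(k^n, k^m) is the space of m x n matrices.
dim(Hom(k^12, k^5)) = 5 * 12 = 60

60


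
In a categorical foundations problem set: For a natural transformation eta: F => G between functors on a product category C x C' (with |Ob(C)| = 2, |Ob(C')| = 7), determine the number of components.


A natural transformation eta: F => G assigns one component morphism per
object of the domain category.
The domain is the product category C x C', so
|Ob(C x C')| = |Ob(C)| * |Ob(C')| = 2 * 7 = 14.
Therefore eta has 14 component morphisms.

14


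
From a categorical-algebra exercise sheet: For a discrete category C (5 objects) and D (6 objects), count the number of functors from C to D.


A functor from a discrete category C to D is determined by
where each object maps. Each of the 5 objects of C can map
to any of the 6 objects of D independently.
Number of functors = 6^5 = 7776

7776


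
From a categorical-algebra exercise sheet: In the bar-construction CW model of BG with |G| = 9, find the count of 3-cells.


In the bar-construction CW model of BG, the n-cells are indexed by
n-tuples [g_1|...|g_n] of non-identity elements of G (degenerate
simplices with some g_i = e do not contribute cells), so there are
(|G| - 1)^n n-cells.
For dim = 3 with |G| = 9:
cells = (9 - 1)^3 = 8^3 = 512

512


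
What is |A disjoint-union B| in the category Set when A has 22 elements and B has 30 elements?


In Set, the coproduct A + B is the disjoint union.
|A + B| = |A| + |B| = 22 + 30 = 52

52


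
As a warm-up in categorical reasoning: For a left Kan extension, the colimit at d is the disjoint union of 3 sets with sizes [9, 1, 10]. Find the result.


Pointwise, the left Kan extension (Lan_F H)(d) is the colimit, indexed
by the comma category (F downarrow d), of H composed with the
projection (F downarrow d) -> C. Here that colimit is given
as a coproduct (disjoint union) of sets, so its cardinality is the
sum of the sizes of the summands.
Coproduct of sets with sizes: 9 + 1 + 10
= 20

20


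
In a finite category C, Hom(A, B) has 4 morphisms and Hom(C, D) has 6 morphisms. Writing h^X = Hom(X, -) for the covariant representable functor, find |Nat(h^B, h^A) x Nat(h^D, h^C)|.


By the Yoneda lemma, Nat(h^B, h^A) is isomorphic to Hom(A, B),
so |Nat(h^B, h^A)| = |Hom(A, B)| and |Nat(h^D, h^C)| = |Hom(C, D)|.
|Hom(A, B)| = 4, |Hom(C, D)| = 6.
|Nat(h^B, h^A) x Nat(h^D, h^C)| = 4 * 6 = 24

24


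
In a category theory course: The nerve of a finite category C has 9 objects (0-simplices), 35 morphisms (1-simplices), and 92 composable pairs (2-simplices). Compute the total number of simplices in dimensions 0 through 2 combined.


The 2-skeleton of the nerve N(C) consists of simplices in dimensions 0, 1, 2:
  |N(C)_0| = 9 (objects)
  |N(C)_1| = 35 (morphisms)
  |N(C)_2| = 92 (composable pairs)
Total = 9 + 35 + 92 = 136

136


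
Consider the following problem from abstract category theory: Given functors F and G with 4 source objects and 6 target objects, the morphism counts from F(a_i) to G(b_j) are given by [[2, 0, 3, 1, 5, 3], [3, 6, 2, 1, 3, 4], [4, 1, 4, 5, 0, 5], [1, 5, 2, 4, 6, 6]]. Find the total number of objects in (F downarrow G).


Objects of (F downarrow G) are triples (a, b, h: F(a)->G(b)).
The count equals the sum of all entries in the hom-matrix.
sum(row 0) = 14
sum(row 1) = 19
sum(row 2) = 19
sum(row 3) = 24
Grand total = 76

76


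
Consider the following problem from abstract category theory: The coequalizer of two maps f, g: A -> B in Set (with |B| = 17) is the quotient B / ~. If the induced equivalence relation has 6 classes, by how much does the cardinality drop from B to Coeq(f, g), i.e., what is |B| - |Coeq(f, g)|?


The coequalizer Coeq(f, g) = B / ~ has one element per equivalence class.
|B| = 17, |Coeq(f, g)| = 6.
|B| - |Coeq(f, g)| = 17 - 6 = 11.

11


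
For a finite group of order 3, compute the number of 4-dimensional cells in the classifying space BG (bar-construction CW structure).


In the bar-construction CW model of BG, the n-cells are indexed by
n-tuples [g_1|...|g_n] of non-identity elements of G (degenerate
simplices with some g_i = e do not contribute cells), so there are
(|G| - 1)^n n-cells.
For dim = 4 with |G| = 3:
cells = (3 - 1)^4 = 2^4 = 16

16


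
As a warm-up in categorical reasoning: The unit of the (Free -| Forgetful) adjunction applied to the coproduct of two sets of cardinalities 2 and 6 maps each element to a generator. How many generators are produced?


The unit eta_X: X -> U(F(X)) of the Free-Forgetful adjunction
maps each element of X to a generator of F(X). For X = S + T (disjoint
union in Set), |S + T| = |S| + |T|.
Total mappings = 2 + 6 = 8.

8


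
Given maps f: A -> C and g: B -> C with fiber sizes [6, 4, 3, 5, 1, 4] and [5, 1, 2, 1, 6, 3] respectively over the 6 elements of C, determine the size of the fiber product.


The pullback A x_C B consists of pairs (a, b) with f(a) = g(b).
For each element c in C, the fiber product has |f^-1(c)| * |g^-1(c)| elements.
Summing over C: 6 * 5 + 4 * 1 + 3 * 2 + 5 * 1 + 1 * 6 + 4 * 3
= 30 + 4 + 6 + 5 + 6 + 12 = 63

63


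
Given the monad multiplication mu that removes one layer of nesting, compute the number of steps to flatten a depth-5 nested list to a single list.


Each application of mu: T^2 -> T removes one layer of nesting.
Starting at depth 5 (i.e., T^5(X)), we need to reach T(X).
Number of mu applications = 5 - 1 = 4

4


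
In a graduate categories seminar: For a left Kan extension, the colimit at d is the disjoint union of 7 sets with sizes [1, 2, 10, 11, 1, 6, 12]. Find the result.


Pointwise, the left Kan extension (Lan_F H)(d) is the colimit, indexed
by the comma category (F downarrow d), of H composed with the
projection (F downarrow d) -> C. Here that colimit is given
as a coproduct (disjoint union) of sets, so its cardinality is the
sum of the sizes of the summands.
Coproduct of sets with sizes: 1 + 2 + 10 + 11 + 1 + 6 + 12
= 43

43


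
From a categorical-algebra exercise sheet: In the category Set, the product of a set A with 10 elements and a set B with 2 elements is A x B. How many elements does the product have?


In Set, the product A x B is the Cartesian product.
By the universal property, |A x B| = |A| * |B|.
|A x B| = 10 * 2 = 20

20


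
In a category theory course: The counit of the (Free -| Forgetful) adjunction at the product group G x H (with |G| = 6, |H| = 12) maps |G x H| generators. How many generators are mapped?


The counit epsilon_K: F(U(K)) -> K of the Free-Forgetful adjunction
maps |K| generators of F(U(K)) into K. For K = G x H (the product group),
|G x H| = |G| * |H|.
Total generators mapped = 6 * 12 = 72.

72


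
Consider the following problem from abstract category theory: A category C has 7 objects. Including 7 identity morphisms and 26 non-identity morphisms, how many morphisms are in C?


Each object has an identity morphism, giving 7 identities.
Adding the 26 non-identity morphisms:
Total = 7 + 26 = 33

33


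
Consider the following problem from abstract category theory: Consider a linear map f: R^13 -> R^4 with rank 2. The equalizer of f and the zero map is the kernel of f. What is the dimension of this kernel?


The equalizer of f and the zero map is ker(f).
By the rank-nullity theorem: dim(ker(f)) = dim(domain) - rank(f).
dim(ker(f)) = 13 - 2 = 11

11


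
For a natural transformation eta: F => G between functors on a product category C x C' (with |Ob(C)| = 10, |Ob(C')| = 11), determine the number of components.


A natural transformation eta: F => G assigns one component morphism per
object of the domain category.
The domain is the product category C x C', so
|Ob(C x C')| = |Ob(C)| * |Ob(C')| = 10 * 11 = 110.
Therefore eta has 110 component morphisms.

110


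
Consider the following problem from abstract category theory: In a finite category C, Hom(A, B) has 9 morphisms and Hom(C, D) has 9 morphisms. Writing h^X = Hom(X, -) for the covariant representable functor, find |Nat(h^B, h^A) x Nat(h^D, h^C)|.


By the Yoneda lemma, Nat(h^B, h^A) is isomorphic to Hom(A, B),
so |Nat(h^B, h^A)| = |Hom(A, B)| and |Nat(h^D, h^C)| = |Hom(C, D)|.
|Hom(A, B)| = 9, |Hom(C, D)| = 9.
|Nat(h^B, h^A) x Nat(h^D, h^C)| = 9 * 9 = 81

81


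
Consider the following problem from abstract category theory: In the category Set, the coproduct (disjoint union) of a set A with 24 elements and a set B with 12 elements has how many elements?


In Set, the coproduct A + B is the disjoint union.
|A + B| = |A| + |B| = 24 + 12 = 36

36


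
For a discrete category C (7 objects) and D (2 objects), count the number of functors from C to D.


A functor from a discrete category C to D is determined by
where each object maps. Each of the 7 objects of C can map
to any of the 2 objects of D independently.
Number of functors = 2^7 = 128

128


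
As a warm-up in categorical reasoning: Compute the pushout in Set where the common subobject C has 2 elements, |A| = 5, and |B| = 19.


The pushout A +_C B identifies the images of C in A and B.
|A +_C B| = |A| + |B| - |C| (for injections).
= 5 + 19 - 2 = 22

22


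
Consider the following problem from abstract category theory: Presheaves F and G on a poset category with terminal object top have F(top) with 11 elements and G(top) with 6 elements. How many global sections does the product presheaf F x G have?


Global sections of a presheaf on a poset with terminal top satisfy
Gamma(H) ~ H(top). Presheaves admit pointwise products, so
(F x G)(top) = F(top) x G(top) (Cartesian product).
|Gamma(F x G)| = |F(top)| * |G(top)| = 11 * 6 = 66.

66


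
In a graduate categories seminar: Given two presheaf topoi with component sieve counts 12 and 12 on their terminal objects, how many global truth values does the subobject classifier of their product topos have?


In a product of presheaf topoi E_1 x E_2, the subobject classifier
is Omega = Omega_1 x Omega_2 (componentwise), so
|Omega(top)| = |Omega_1(top_1)| * |Omega_2(top_2)|.
= 12 * 12 = 144.

144


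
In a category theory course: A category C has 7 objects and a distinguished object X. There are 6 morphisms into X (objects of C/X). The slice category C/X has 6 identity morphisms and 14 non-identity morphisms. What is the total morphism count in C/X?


In the slice category C/X, objects are morphisms to X.
Identity morphisms: 6 (one per object of C/X).
Non-identity morphisms: 14.
Total = 6 + 14 = 20

20
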